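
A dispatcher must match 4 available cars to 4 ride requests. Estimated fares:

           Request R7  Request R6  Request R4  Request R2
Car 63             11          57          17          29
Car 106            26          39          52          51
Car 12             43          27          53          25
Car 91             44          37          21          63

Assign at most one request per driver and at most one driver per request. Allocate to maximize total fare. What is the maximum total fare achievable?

Maximum total: $215

This is the linear assignment problem.
Optimal: Car 63→Request R6 ($57), Car 106→Request R4 ($52), Car 12→Request R7 ($43), Car 91→Request R2 ($63) — total 57+52+43+63 = $215.
Swapping Car 63↔Car 12 (Car 63→Request R7 $11, Car 12→Request R6 $27) loses 62.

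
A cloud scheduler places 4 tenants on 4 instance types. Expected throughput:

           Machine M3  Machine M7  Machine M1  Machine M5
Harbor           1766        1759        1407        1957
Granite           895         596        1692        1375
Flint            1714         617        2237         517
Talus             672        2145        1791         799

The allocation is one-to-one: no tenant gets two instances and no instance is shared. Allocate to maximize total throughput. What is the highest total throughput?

Optimal: Harbor→Machine M3 (1766 ops/s), Granite→Machine M5 (1375 ops/s), Flint→Machine M1 (2237 ops/s), Talus→Machine M7 (2145 ops/s) — total 1766+1375+2237+2145 = 7523 ops/s.
Row-greedy (each tenant in turn takes its best remaining instance) gives 7508 ops/s, worse by 15.
Every other assignment is strictly worse.

Maximum total: 7523 ops/s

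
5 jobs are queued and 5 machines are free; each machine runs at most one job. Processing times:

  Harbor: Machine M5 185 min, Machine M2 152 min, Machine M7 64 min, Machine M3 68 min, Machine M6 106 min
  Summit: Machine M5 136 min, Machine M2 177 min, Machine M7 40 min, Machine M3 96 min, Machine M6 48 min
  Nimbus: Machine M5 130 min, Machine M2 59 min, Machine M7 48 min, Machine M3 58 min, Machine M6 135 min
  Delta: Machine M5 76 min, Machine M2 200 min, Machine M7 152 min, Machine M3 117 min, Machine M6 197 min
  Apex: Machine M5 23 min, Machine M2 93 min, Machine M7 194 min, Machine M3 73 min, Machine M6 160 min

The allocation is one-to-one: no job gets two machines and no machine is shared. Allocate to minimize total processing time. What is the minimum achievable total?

Optimal: Harbor→Machine M7 (64 min), Summit→Machine M6 (48 min), Nimbus→Machine M2 (59 min), Delta→Machine M3 (117 min), Apex→Machine M5 (23 min) — total 64+48+59+117+23 = 311 min.
Min-entry greedy (repeatedly take the single cheapest remaining cell) gives 427 min, worse by 116.

Min total: 311 min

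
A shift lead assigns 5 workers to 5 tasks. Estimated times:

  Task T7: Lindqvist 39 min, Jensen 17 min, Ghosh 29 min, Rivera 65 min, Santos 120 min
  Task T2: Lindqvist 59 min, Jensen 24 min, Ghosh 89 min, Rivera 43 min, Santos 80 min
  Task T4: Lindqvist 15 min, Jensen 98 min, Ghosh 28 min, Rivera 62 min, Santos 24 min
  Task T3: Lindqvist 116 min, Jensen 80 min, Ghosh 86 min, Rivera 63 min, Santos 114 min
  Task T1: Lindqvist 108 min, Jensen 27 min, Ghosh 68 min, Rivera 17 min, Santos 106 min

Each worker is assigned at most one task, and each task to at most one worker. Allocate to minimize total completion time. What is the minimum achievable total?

Min total: 190 min

Optimal: Lindqvist→Task T7 (39 min), Jensen→Task T2 (24 min), Ghosh→Task T3 (86 min), Rivera→Task T1 (17 min), Santos→Task T4 (24 min) — total 39+24+86+17+24 = 190 min.
Min-entry greedy (repeatedly take the single cheapest remaining cell) gives 215 min, worse by 25.
Next-best assignment: Lindqvist→Task T4, Jensen→Task T2, Ghosh→Task T7, Rivera→Task T1, Santos→Task T3 = 199 min.
No other one-to-one assignment undercuts 190 min.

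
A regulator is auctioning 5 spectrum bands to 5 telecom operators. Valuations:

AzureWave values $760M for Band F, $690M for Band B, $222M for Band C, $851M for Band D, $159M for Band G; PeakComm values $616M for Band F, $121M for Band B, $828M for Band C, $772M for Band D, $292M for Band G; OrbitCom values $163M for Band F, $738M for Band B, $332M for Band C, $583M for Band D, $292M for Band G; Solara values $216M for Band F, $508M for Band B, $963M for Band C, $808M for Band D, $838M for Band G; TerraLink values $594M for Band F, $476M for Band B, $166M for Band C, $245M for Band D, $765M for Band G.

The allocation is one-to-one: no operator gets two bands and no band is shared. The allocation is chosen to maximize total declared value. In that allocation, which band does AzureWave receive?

Treat this as an assignment problem: match each operator to one band.
Optimal: AzureWave→Band F ($760M), PeakComm→Band D ($772M), OrbitCom→Band B ($738M), Solara→Band C ($963M), TerraLink→Band G ($765M) — total 760+772+738+963+765 = $3998M.
Row-greedy (each operator in turn takes its best remaining band) gives $3849M, worse by 149.
Every other assignment is strictly worse.
AzureWave's own top band is Band D ($851M), but forcing AzureWave→Band D and reassigning the rest optimally gives only $3933M — worse by 65.

AzureWave receives Band F.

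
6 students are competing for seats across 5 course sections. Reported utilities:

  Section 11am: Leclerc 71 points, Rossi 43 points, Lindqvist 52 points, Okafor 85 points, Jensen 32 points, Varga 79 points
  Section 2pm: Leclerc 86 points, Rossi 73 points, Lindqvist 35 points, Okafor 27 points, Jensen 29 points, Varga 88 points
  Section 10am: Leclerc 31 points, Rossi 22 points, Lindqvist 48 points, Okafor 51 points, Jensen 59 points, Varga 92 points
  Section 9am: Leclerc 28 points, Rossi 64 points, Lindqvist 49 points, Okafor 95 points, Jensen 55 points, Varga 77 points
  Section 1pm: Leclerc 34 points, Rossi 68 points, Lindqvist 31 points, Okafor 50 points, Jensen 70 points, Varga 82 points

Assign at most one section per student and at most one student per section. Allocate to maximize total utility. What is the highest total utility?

Optimal: Leclerc→Section 11am (71 points), Rossi→Section 2pm (73 points), Varga→Section 10am (92 points), Okafor→Section 9am (95 points), Jensen→Section 1pm (70 points) — total 71+73+92+95+70 = 401 points.
Max-entry greedy (repeatedly take the single best remaining cell) gives 395 points, worse by 6.

Maximum total: 401 points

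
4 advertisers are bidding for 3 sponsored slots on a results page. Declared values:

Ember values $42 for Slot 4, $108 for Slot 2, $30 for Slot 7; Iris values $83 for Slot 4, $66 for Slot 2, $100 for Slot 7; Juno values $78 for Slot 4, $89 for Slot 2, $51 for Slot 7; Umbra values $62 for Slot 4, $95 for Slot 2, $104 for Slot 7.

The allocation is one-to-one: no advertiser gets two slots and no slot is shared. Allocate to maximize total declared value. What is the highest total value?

Optimal: Iris→Slot 4 ($83), Ember→Slot 2 ($108), Umbra→Slot 7 ($104) — total 83+108+104 = $295.
Row-greedy (each advertiser in turn takes its best remaining slot) gives $286, worse by 9.
Next-best assignment: Juno→Slot 4, Ember→Slot 2, Umbra→Slot 7 = $290.
Swapping Umbra↔Ember (Umbra→Slot 2 $95, Ember→Slot 7 $30) loses 87.
Checked against all permutations: $295 is optimal.

Max total: $295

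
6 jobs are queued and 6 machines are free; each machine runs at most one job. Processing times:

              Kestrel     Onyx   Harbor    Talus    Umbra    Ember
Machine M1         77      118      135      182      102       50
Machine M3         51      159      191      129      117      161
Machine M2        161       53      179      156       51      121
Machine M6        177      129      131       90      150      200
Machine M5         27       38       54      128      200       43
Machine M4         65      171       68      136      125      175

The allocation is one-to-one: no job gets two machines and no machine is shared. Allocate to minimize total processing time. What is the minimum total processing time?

Min total: 348 min

Optimal: Kestrel→Machine M3 (51 min), Onyx→Machine M5 (38 min), Harbor→Machine M4 (68 min), Talus→Machine M6 (90 min), Umbra→Machine M2 (51 min), Ember→Machine M1 (50 min) — total 51+38+68+90+51+50 = 348 min.
Min-entry greedy (repeatedly take the single cheapest remaining cell) gives 445 min, worse by 97.
Next-best assignment: Kestrel→Machine M5, Onyx→Machine M2, Harbor→Machine M4, Talus→Machine M6, Umbra→Machine M3, Ember→Machine M1 = 405 min.
No other one-to-one assignment undercuts 348 min.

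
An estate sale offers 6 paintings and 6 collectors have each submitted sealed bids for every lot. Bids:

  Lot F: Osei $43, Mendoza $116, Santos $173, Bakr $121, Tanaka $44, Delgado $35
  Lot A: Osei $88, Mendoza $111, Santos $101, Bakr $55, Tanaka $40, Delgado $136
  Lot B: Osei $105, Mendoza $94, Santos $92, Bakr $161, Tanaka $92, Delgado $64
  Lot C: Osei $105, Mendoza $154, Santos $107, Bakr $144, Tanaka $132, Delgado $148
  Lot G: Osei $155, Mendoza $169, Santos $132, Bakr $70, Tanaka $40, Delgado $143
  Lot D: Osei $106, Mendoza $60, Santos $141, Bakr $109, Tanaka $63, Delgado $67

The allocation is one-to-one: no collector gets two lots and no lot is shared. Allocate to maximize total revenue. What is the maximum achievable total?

Optimal: Osei→Lot D ($106), Mendoza→Lot G ($169), Santos→Lot F ($173), Bakr→Lot B ($161), Tanaka→Lot C ($132), Delgado→Lot A ($136) — total 106+169+173+161+132+136 = $877.
Max-entry greedy (repeatedly take the single best remaining cell) gives $797, worse by 80.
Next-best assignment: Osei→Lot G, Mendoza→Lot C, Santos→Lot F, Bakr→Lot B, Tanaka→Lot D, Delgado→Lot A = $842.

Maximum total: $877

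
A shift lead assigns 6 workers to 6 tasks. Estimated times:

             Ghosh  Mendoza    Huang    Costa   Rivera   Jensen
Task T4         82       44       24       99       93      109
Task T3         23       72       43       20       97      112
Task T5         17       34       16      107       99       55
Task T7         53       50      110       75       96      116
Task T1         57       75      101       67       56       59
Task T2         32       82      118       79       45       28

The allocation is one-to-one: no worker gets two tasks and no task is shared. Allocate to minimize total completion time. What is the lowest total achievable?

Optimal: Ghosh→Task T5 (17 min), Mendoza→Task T7 (50 min), Huang→Task T4 (24 min), Costa→Task T3 (20 min), Rivera→Task T1 (56 min), Jensen→Task T2 (28 min) — total 17+50+24+20+56+28 = 195 min.
Min-entry greedy (repeatedly take the single cheapest remaining cell) gives 217 min, worse by 22.
Next-best assignment: Ghosh→Task T5, Mendoza→Task T7, Huang→Task T4, Costa→Task T3, Rivera→Task T2, Jensen→Task T1 = 215 min.
Swapping Huang↔Costa (Huang→Task T3 43 min, Costa→Task T4 99 min) adds 98.

Minimum total: 195 min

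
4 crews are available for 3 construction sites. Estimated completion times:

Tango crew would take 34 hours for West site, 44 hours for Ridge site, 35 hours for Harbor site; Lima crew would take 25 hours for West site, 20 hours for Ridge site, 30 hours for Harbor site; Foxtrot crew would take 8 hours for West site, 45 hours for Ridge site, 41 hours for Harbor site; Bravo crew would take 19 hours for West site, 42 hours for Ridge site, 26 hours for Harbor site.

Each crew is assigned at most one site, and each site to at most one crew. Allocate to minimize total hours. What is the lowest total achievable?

Optimal: Foxtrot crew→West site (8 hours), Lima crew→Ridge site (20 hours), Bravo crew→Harbor site (26 hours) — total 8+20+26 = 54 hours.
Row-greedy (each crew in turn takes its cheapest remaining site) gives 95 hours, worse by 41.
No other one-to-one assignment undercuts 54 hours.

Min total: 54 hours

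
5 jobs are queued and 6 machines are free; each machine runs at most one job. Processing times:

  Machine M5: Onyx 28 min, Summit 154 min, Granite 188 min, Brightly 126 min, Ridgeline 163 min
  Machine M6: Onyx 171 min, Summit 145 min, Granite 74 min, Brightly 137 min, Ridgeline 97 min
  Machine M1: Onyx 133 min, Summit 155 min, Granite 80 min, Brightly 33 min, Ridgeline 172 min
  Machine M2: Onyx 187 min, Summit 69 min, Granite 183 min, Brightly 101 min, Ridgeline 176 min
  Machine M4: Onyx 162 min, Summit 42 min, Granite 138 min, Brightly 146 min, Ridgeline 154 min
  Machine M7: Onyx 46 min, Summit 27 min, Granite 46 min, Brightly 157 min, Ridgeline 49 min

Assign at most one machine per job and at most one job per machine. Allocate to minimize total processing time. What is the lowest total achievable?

Treat this as an assignment problem: match each job to one machine.
Optimal: Onyx→Machine M5 (28 min), Summit→Machine M4 (42 min), Granite→Machine M6 (74 min), Brightly→Machine M1 (33 min), Ridgeline→Machine M7 (49 min) — total 28+42+74+33+49 = 226 min.
Row-greedy (each job in turn takes its cheapest remaining machine) gives 316 min, worse by 90.
Swapping Brightly↔Ridgeline (Brightly→Machine M7 157 min, Ridgeline→Machine M1 172 min) adds 247.
Checked against all permutations: 226 min is optimal.

Minimum total: 226 min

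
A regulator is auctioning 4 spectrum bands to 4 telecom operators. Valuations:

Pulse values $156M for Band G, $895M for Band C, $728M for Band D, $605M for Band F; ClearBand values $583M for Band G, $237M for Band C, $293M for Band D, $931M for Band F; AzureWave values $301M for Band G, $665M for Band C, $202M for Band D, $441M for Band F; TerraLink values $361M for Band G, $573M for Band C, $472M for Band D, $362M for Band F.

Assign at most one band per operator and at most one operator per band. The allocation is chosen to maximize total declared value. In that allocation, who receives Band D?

Optimal: Pulse→Band D ($728M), ClearBand→Band F ($931M), AzureWave→Band C ($665M), TerraLink→Band G ($361M) — total 728+931+665+361 = $2685M.
Row-greedy (each operator in turn takes its best remaining band) gives $2599M, worse by 86.
Every other assignment is strictly worse.
Pulse's own top band is Band C ($895M), but forcing Pulse→Band C and reassigning the rest optimally gives only $2599M — worse by 86.

Pulse receives Band D.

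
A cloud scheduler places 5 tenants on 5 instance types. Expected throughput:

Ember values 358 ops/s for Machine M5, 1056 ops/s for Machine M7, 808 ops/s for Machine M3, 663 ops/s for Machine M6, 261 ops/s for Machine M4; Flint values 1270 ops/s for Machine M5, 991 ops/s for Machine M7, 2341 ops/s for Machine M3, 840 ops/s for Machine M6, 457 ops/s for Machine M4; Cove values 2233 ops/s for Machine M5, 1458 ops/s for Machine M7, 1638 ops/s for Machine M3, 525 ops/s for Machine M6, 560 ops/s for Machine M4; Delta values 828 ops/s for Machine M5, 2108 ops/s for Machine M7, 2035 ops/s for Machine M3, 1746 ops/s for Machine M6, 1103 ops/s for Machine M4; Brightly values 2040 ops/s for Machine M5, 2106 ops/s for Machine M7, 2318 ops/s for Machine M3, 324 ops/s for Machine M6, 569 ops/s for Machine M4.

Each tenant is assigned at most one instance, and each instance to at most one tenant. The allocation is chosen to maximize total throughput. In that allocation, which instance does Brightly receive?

Brightly receives Machine M7.

This is a one-to-one assignment (maximum-weight bipartite matching).
Optimal: Ember→Machine M4 (261 ops/s), Flint→Machine M3 (2341 ops/s), Cove→Machine M5 (2233 ops/s), Delta→Machine M6 (1746 ops/s), Brightly→Machine M7 (2106 ops/s) — total 261+2341+2233+1746+2106 = 8687 ops/s.
No other one-to-one assignment exceeds 8687 ops/s.
Brightly's own top instance is Machine M3 (2318 ops/s), but forcing Brightly→Machine M3 and reassigning the rest optimally gives only 7810 ops/s — worse by 877.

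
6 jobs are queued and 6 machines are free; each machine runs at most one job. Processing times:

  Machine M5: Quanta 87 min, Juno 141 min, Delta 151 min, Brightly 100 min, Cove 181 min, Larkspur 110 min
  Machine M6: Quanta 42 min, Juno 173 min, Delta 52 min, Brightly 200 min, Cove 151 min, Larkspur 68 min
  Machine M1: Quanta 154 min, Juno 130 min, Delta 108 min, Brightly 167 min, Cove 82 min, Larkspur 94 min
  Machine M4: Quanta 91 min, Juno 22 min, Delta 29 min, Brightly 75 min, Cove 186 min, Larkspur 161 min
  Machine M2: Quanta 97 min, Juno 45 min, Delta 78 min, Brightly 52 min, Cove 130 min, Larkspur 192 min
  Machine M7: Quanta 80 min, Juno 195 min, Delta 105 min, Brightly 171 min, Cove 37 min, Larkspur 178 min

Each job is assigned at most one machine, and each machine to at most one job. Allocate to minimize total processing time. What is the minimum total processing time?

Optimal: Quanta→Machine M5 (87 min), Juno→Machine M4 (22 min), Delta→Machine M6 (52 min), Brightly→Machine M2 (52 min), Cove→Machine M7 (37 min), Larkspur→Machine M1 (94 min) — total 87+22+52+52+37+94 = 344 min.
Row-greedy (each job in turn takes its cheapest remaining machine) gives 373 min, worse by 29.
Every other assignment is strictly worse.

Minimum total: 344 min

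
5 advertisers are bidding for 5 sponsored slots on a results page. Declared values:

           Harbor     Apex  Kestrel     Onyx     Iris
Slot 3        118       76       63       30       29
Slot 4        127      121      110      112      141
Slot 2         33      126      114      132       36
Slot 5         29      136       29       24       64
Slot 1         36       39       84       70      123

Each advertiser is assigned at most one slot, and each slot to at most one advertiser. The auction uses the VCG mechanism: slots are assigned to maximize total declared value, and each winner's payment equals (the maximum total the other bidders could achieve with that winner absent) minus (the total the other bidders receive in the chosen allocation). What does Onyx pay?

Onyx pays $22.

Efficient allocation: Harbor→Slot 3 ($118), Apex→Slot 5 ($136), Kestrel→Slot 4 ($110), Onyx→Slot 2 ($132), Iris→Slot 1 ($123); total welfare W = $619.
Onyx receives Slot 2 at value $132, so the others get W − 132 = $487.
Without Onyx: best allocation of the remaining 4 bidders over all 5 slots is Harbor→Slot 3 ($118), Apex→Slot 5 ($136), Kestrel→Slot 2 ($114), Iris→Slot 4 ($141), total $509.
VCG payment = (others' best without Onyx) − (others' welfare with Onyx) = 509 − 487 = $22.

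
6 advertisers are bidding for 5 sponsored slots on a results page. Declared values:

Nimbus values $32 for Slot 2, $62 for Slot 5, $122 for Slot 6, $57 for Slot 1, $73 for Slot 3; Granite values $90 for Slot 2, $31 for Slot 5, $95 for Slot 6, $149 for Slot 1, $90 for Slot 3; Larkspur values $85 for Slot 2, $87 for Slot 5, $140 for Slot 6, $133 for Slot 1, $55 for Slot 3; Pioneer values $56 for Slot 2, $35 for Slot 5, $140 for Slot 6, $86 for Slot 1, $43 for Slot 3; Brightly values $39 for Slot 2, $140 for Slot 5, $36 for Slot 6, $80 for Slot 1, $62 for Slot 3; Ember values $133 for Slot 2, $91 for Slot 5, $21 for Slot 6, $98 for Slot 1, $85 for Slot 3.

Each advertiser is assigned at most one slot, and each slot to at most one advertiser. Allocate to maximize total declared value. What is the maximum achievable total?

This is a one-to-one assignment (maximum-weight bipartite matching).
Optimal: Ember→Slot 2 ($133), Brightly→Slot 5 ($140), Pioneer→Slot 6 ($140), Larkspur→Slot 1 ($133), Granite→Slot 3 ($90) — total 133+140+140+133+90 = $636.
Max-entry greedy (repeatedly take the single best remaining cell) gives $635, worse by 1.
Next-best assignment: Ember→Slot 2, Brightly→Slot 5, Larkspur→Slot 6, Granite→Slot 1, Nimbus→Slot 3 = $635.
Swapping Granite↔Pioneer (Granite→Slot 6 $95, Pioneer→Slot 3 $43) loses 92.
Every other assignment is strictly worse.

Max total: $636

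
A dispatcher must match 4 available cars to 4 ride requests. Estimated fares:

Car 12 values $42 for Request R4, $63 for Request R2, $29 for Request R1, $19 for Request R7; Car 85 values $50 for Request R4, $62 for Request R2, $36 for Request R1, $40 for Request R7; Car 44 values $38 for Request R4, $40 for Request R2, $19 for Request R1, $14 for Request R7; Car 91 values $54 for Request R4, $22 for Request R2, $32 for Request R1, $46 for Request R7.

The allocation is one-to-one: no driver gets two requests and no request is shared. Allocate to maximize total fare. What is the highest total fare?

Optimal: Car 12→Request R2 ($63), Car 85→Request R1 ($36), Car 44→Request R4 ($38), Car 91→Request R7 ($46) — total 63+36+38+46 = $183.
Row-greedy (each driver in turn takes its best remaining request) gives $178, worse by 5.

Maximum total: $183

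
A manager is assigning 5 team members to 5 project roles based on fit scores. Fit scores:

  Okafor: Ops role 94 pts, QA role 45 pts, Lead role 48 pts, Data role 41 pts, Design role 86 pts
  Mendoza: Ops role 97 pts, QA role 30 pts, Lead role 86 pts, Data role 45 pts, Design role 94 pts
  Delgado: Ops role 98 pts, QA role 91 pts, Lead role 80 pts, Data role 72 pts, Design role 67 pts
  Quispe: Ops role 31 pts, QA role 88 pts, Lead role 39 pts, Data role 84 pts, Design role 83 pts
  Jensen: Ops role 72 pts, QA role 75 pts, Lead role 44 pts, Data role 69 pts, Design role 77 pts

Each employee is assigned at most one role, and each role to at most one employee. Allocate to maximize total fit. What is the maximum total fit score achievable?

Max total: 432 pts

This is the linear assignment problem.
Optimal: Okafor→Ops role (94 pts), Mendoza→Lead role (86 pts), Delgado→QA role (91 pts), Quispe→Data role (84 pts), Jensen→Design role (77 pts) — total 94+86+91+84+77 = 432 pts.
Max-entry greedy (repeatedly take the single best remaining cell) gives 397 pts, worse by 35.
Next-best assignment: Okafor→Design role, Mendoza→Lead role, Delgado→Ops role, Quispe→Data role, Jensen→QA role = 429 pts.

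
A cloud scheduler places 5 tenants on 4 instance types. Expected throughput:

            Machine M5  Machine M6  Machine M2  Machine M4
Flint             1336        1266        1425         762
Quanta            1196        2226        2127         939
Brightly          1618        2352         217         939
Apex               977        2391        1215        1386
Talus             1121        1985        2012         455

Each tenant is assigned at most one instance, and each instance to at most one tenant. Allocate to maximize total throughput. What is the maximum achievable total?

Treat this as an assignment problem: match each tenant to one instance.
Optimal: Brightly→Machine M5 (1618 ops/s), Quanta→Machine M6 (2226 ops/s), Talus→Machine M2 (2012 ops/s), Apex→Machine M4 (1386 ops/s) — total 1618+2226+2012+1386 = 7242 ops/s.
Column-greedy (each instance in turn goes to its best remaining tenant) gives 6898 ops/s, worse by 344.
Next-best assignment: Flint→Machine M5, Brightly→Machine M6, Quanta→Machine M2, Apex→Machine M4 = 7201 ops/s.
Swapping Brightly↔Quanta (Brightly→Machine M6 2352 ops/s, Quanta→Machine M5 1196 ops/s) loses 296.

Max total: 7242 ops/s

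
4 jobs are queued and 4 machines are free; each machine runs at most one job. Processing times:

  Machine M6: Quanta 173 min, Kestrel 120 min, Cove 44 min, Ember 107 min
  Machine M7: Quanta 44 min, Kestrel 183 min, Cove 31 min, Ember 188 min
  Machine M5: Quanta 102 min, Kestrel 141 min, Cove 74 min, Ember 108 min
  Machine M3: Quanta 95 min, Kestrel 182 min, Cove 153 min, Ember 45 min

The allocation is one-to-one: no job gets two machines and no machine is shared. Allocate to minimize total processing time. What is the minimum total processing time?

Minimum total: 274 min

Optimal: Quanta→Machine M7 (44 min), Kestrel→Machine M5 (141 min), Cove→Machine M6 (44 min), Ember→Machine M3 (45 min) — total 44+141+44+45 = 274 min.
Min-entry greedy (repeatedly take the single cheapest remaining cell) gives 298 min, worse by 24.
Next-best assignment: Quanta→Machine M7, Kestrel→Machine M6, Cove→Machine M5, Ember→Machine M3 = 283 min.
Swapping Kestrel↔Quanta (Kestrel→Machine M7 183 min, Quanta→Machine M5 102 min) adds 100.
No other one-to-one assignment undercuts 274 min.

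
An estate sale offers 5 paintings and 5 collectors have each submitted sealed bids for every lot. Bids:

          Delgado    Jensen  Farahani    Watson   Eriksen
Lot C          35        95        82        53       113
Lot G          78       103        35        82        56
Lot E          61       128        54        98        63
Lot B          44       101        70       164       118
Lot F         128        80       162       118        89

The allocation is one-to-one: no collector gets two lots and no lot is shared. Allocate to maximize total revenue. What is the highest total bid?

Treat this as an assignment problem: match each collector to one lot.
Optimal: Delgado→Lot G ($78), Jensen→Lot E ($128), Farahani→Lot F ($162), Watson→Lot B ($164), Eriksen→Lot C ($113) — total 78+128+162+164+113 = $645.
Next-best assignment: Delgado→Lot E, Jensen→Lot G, Farahani→Lot F, Watson→Lot B, Eriksen→Lot C = $603.

Max total: $645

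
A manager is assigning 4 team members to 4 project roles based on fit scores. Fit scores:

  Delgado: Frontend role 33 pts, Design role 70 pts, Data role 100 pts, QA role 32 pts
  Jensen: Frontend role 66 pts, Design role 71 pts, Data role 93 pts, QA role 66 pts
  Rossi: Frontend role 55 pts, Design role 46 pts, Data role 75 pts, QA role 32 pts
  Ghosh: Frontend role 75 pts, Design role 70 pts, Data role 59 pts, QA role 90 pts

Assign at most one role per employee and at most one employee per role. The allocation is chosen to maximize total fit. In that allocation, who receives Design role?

Optimal: Delgado→Data role (100 pts), Jensen→Design role (71 pts), Rossi→Frontend role (55 pts), Ghosh→QA role (90 pts) — total 100+71+55+90 = 316 pts.
Column-greedy (each role in turn goes to its best remaining employee) gives 278 pts, worse by 38.
Next-best assignment: Delgado→Design role, Jensen→Data role, Rossi→Frontend role, Ghosh→QA role = 308 pts.
Jensen's own top role is Data role (93 pts), but forcing Jensen→Data role and reassigning the rest optimally gives only 308 pts — worse by 8.

Jensen receives Design role.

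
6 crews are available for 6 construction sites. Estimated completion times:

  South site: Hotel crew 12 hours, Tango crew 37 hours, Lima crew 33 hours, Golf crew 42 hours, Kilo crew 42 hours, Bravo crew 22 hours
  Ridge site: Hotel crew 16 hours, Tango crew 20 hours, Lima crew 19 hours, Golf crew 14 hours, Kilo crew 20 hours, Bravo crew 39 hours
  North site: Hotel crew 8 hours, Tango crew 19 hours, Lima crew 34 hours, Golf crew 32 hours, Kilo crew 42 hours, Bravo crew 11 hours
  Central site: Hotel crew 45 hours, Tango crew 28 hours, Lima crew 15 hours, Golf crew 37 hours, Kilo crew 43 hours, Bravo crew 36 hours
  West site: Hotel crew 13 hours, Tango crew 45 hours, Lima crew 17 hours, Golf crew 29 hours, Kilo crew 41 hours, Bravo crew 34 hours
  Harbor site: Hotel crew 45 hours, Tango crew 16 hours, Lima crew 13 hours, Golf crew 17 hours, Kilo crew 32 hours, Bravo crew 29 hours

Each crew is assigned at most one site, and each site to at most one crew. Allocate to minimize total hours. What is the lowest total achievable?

This is the linear assignment problem.
Optimal: Hotel crew→South site (12 hours), Tango crew→Harbor site (16 hours), Lima crew→Central site (15 hours), Golf crew→West site (29 hours), Kilo crew→Ridge site (20 hours), Bravo crew→North site (11 hours) — total 12+16+15+29+20+11 = 103 hours.
Column-greedy (each site in turn goes to its cheapest remaining crew) gives 109 hours, worse by 6.
Checked against all permutations: 103 hours is optimal.

Min total: 103 hours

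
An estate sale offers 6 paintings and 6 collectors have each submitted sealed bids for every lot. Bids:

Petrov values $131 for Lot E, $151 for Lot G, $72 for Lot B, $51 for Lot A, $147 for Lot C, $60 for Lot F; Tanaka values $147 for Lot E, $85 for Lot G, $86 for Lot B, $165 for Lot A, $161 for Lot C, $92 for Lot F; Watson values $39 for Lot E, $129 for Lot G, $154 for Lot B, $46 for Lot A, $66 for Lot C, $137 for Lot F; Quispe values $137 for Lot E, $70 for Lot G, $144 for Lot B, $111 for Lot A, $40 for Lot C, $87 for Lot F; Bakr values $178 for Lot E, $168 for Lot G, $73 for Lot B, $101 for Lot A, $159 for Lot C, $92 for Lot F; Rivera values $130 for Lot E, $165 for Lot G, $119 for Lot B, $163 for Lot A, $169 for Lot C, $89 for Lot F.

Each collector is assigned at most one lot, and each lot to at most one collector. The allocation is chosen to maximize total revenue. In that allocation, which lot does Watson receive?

Watson receives Lot F.

Optimal: Petrov→Lot G ($151), Tanaka→Lot A ($165), Watson→Lot F ($137), Quispe→Lot B ($144), Bakr→Lot E ($178), Rivera→Lot C ($169) — total 151+165+137+144+178+169 = $944.
Row-greedy (each collector in turn takes its best remaining lot) gives $855, worse by 89.
Watson's own top lot is Lot B ($154), but forcing Watson→Lot B and reassigning the rest optimally gives only $904 — worse by 40.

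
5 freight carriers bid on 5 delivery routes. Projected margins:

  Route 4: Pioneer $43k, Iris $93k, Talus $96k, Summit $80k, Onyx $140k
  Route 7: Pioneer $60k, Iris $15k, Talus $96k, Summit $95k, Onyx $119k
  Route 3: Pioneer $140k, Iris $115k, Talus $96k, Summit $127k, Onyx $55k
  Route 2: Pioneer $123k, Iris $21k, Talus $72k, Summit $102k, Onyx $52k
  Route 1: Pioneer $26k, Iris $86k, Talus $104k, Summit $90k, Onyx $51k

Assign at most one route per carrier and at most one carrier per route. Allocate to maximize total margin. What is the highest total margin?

This is the linear assignment problem.
Optimal: Pioneer→Route 2 ($123k), Iris→Route 3 ($115k), Talus→Route 1 ($104k), Summit→Route 7 ($95k), Onyx→Route 4 ($140k) — total 123+115+104+95+140 = $577k.
Row-greedy (each carrier in turn takes its best remaining route) gives $558k, worse by 19.
Every other assignment is strictly worse.

Maximum total: $577k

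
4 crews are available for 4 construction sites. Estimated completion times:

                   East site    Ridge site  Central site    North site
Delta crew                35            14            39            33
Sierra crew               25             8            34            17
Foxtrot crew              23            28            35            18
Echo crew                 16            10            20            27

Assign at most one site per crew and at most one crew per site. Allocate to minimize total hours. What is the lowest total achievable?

Optimal: Delta crew→Ridge site (14 hours), Sierra crew→North site (17 hours), Foxtrot crew→East site (23 hours), Echo crew→Central site (20 hours) — total 14+17+23+20 = 74 hours.
Min-entry greedy (repeatedly take the single cheapest remaining cell) gives 81 hours, worse by 7.
Every other assignment is strictly worse.

Min total: 74 hours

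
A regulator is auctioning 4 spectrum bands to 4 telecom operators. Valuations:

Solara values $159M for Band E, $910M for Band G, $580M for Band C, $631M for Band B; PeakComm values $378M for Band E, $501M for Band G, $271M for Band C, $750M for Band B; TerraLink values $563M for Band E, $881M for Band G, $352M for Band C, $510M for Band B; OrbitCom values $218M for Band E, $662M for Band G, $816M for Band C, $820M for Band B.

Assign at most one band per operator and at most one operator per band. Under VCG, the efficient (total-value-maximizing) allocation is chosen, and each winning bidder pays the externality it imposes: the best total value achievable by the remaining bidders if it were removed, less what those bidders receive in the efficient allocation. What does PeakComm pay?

PeakComm pays $39M.

Efficient allocation: Solara→Band G ($910M), PeakComm→Band B ($750M), TerraLink→Band E ($563M), OrbitCom→Band C ($816M); total welfare W = $3039M.
PeakComm receives Band B at value $750M, so the others get W − 750 = $2289M.
Without PeakComm: best allocation of the remaining 3 bidders over all 4 bands is Solara→Band B ($631M), TerraLink→Band G ($881M), OrbitCom→Band C ($816M), total $2328M.
VCG payment = (others' best without PeakComm) − (others' welfare with PeakComm) = 2328 − 2289 = $39M.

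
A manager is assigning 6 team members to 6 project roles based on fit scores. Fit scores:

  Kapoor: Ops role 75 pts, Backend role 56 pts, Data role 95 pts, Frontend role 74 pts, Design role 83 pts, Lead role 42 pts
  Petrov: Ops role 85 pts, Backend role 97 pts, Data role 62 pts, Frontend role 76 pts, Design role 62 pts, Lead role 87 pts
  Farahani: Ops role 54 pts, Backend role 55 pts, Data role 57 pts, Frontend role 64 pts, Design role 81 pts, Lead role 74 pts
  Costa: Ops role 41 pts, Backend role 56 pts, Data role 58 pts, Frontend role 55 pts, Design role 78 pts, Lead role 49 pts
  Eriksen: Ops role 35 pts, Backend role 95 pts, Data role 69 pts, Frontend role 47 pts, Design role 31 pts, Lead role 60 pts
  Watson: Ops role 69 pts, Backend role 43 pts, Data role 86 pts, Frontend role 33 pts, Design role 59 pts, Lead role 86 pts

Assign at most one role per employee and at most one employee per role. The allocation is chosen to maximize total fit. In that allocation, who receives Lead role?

Optimal: Kapoor→Data role (95 pts), Petrov→Ops role (85 pts), Farahani→Frontend role (64 pts), Costa→Design role (78 pts), Eriksen→Backend role (95 pts), Watson→Lead role (86 pts) — total 95+85+64+78+95+86 = 503 pts.
Row-greedy (each employee in turn takes its best remaining role) gives 457 pts, worse by 46.
Swapping Petrov↔Watson (Petrov→Lead role 87 pts, Watson→Ops role 69 pts) loses 15.
Watson's own top role is Data role (86 pts), but forcing Watson→Data role and reassigning the rest optimally gives only 492 pts — worse by 11.

Watson receives Lead role.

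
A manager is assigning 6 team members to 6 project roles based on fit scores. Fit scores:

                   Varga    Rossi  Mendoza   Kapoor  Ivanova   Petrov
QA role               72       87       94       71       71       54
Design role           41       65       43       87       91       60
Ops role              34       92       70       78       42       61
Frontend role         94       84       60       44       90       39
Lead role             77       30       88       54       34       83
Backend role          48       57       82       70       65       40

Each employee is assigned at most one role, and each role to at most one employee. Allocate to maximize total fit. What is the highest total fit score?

Maximum total: 524 pts

This is a one-to-one assignment (maximum-weight bipartite matching).
Optimal: Varga→Frontend role (94 pts), Rossi→Ops role (92 pts), Mendoza→QA role (94 pts), Kapoor→Backend role (70 pts), Ivanova→Design role (91 pts), Petrov→Lead role (83 pts) — total 94+92+94+70+91+83 = 524 pts.
Row-greedy (each employee in turn takes its best remaining role) gives 515 pts, worse by 9.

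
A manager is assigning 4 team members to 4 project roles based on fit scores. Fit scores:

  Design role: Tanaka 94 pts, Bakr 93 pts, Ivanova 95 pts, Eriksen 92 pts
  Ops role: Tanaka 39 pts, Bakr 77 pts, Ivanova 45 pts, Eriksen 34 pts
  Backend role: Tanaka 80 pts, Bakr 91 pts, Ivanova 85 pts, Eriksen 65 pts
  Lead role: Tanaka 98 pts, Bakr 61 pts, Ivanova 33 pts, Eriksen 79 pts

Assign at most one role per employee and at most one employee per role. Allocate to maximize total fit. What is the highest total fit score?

Max total: 352 pts

Optimal: Tanaka→Lead role (98 pts), Bakr→Ops role (77 pts), Ivanova→Backend role (85 pts), Eriksen→Design role (92 pts) — total 98+77+85+92 = 352 pts.
Column-greedy (each role in turn goes to its best remaining employee) gives 331 pts, worse by 21.
Next-best assignment: Tanaka→Design role, Bakr→Ops role, Ivanova→Backend role, Eriksen→Lead role = 335 pts.
Swapping Tanaka↔Eriksen (Tanaka→Design role 94 pts, Eriksen→Lead role 79 pts) loses 17.
No other one-to-one assignment exceeds 352 pts.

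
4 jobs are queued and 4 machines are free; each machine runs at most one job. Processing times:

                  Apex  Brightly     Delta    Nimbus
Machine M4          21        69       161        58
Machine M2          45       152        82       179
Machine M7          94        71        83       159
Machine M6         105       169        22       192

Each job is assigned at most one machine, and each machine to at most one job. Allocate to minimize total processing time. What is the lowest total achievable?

Optimal: Apex→Machine M2 (45 min), Brightly→Machine M7 (71 min), Delta→Machine M6 (22 min), Nimbus→Machine M4 (58 min) — total 45+71+22+58 = 196 min.
Min-entry greedy (repeatedly take the single cheapest remaining cell) gives 293 min, worse by 97.
Swapping Nimbus↔Brightly (Nimbus→Machine M7 159 min, Brightly→Machine M4 69 min) adds 99.

Min total: 196 min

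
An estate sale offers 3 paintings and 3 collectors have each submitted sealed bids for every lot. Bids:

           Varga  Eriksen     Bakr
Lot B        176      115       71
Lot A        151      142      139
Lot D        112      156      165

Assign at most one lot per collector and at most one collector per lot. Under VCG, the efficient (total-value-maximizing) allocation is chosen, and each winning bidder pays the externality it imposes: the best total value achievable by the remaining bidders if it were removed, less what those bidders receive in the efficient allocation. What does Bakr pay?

Efficient allocation: Varga→Lot B ($176), Eriksen→Lot A ($142), Bakr→Lot D ($165); total welfare W = $483.
Bakr receives Lot D at value $165, so the others get W − 165 = $318.
Without Bakr: best allocation of the remaining 2 bidders over all 3 lots is Varga→Lot B ($176), Eriksen→Lot D ($156), total $332.
VCG payment = (others' best without Bakr) − (others' welfare with Bakr) = 332 − 318 = $14.

Bakr pays $14.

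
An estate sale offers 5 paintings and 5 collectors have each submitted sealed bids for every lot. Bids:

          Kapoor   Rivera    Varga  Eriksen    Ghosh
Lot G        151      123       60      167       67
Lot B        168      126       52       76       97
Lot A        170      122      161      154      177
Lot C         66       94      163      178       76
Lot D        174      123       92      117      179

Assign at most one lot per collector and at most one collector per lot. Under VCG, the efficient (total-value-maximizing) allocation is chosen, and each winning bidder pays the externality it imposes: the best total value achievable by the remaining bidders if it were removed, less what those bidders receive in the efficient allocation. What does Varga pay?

Varga pays $7.

Efficient allocation: Kapoor→Lot B ($168), Rivera→Lot G ($123), Varga→Lot A ($161), Eriksen→Lot C ($178), Ghosh→Lot D ($179); total welfare W = $809.
Varga receives Lot A at value $161, so the others get W − 161 = $648.
Without Varga: best allocation of the remaining 4 bidders over all 5 lots is Kapoor→Lot D ($174), Rivera→Lot B ($126), Eriksen→Lot C ($178), Ghosh→Lot A ($177), total $655.
VCG payment = (others' best without Varga) − (others' welfare with Varga) = 655 − 648 = $7.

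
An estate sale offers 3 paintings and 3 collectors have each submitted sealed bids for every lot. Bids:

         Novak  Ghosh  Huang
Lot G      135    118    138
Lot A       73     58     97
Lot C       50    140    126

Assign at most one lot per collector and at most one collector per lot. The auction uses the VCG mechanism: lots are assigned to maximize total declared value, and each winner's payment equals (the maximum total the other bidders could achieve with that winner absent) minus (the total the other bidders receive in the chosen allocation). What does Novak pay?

Novak pays $41.

Efficient allocation: Novak→Lot G ($135), Ghosh→Lot C ($140), Huang→Lot A ($97); total welfare W = $372.
Novak receives Lot G at value $135, so the others get W − 135 = $237.
Without Novak: best allocation of the remaining 2 bidders over all 3 lots is Ghosh→Lot C ($140), Huang→Lot G ($138), total $278.
VCG payment = (others' best without Novak) − (others' welfare with Novak) = 278 − 237 = $41.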